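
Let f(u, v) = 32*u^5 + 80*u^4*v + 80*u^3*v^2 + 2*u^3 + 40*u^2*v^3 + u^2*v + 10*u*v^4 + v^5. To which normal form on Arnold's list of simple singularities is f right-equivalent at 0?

D_{6}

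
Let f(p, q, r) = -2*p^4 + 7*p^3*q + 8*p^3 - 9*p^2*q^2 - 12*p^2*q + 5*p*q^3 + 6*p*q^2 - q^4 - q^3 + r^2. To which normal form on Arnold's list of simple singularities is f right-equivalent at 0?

The Hessian of f at 0 is [[0, 0, 0], [0, 0, 0], [0, 0, 2]] with rank 1, so corank 2. A Groebner basis of the Jacobian ideal J(f) in C{p,q,r} is {768*p^2 - 768*p*q + q^4 + 8*q^3 + 192*q^2, p^3 - 36*p^2 + 36*p*q - q^3/2 - 9*q^2, p^2*q - 40*p^2 + 40*p*q - 2*q^3/3 - 10*q^2, -32*p^2 + p*q^2 + 32*p*q - 5*q^3/6 - 8*q^2, r}; counting standard monomials gives mu = 7. Corank 2; j^3 = (2*p - q)^3 is a perfect cube, so E-series; the 4-jet and mu = 7 give E_7.

E7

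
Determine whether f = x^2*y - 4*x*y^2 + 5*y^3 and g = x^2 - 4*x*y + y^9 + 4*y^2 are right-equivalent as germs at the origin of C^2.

No.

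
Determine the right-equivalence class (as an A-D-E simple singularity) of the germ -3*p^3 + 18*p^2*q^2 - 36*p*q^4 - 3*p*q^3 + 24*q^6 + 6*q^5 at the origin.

The Hessian of f at 0 has rank 0. Corank 2; j^3 = -3*p^3 is a perfect cube, so E-series; the 4-jet and mu = 7 give E_7.

E7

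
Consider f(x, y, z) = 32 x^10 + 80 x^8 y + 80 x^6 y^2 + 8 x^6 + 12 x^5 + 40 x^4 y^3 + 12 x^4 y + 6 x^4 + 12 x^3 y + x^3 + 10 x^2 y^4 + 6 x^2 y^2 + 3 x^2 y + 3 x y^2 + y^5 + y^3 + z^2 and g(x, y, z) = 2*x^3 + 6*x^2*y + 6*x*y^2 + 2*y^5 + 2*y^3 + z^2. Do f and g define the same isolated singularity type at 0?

The Hessian of f at 0 has rank 1. Corank 2; j^3 = (x + y)^3 is a perfect cube, so E-series; the 5-jet and mu = 8 give E_8. The Hessian of g at 0 has rank 1. Corank 2; j^3 = 2*(x + y)^3 is a perfect cube, so E-series; the 5-jet and mu = 8 give E_8. Both have type E_8, hence right-equivalent.

Yes.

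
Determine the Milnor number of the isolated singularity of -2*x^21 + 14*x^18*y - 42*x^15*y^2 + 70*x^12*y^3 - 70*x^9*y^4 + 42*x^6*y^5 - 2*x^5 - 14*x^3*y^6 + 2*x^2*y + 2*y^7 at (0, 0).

The Hessian of f at 0 has rank 0. Corank 2; j^3 = 2*x^2*y has shape L^2 M (L != M), so D-series; mu = 8 gives D_8.

8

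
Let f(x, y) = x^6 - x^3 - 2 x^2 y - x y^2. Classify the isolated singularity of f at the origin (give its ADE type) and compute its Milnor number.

Type D_{7}, Milnor number mu = 7.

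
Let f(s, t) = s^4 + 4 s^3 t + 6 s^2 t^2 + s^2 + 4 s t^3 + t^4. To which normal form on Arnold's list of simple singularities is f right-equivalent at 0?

The Hessian of f at 0 has rank 1. Corank 1: A-series; mu = 3 gives A_3.

A_3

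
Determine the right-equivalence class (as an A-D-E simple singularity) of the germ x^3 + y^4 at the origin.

E6

The Hessian of f at 0 has rank 0. Corank 2; j^3 = x^3 is a perfect cube, so E-series; the 4-jet and mu = 6 give E_6.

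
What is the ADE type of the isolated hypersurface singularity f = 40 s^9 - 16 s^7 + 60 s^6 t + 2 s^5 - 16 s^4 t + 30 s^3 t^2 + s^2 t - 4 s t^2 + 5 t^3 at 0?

D_{4}

The Hessian of f at 0 is [[0, 0], [0, 0]] with rank 0, so corank 2. A Groebner basis of the Jacobian ideal J(f) in C{s,t} is {t^3, s^2 - t^2, s*t - 2*t^2}; counting standard monomials gives mu = 4. Corank 2; j^3 = t*(s^2 - 4*s*t + 5*t^2) splits into three distinct lines over C (the quadratic factor has nonzero discriminant), so D_4.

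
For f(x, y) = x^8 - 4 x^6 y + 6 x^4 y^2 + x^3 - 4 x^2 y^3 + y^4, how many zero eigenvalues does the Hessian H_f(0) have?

2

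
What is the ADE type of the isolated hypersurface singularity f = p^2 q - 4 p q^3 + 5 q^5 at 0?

D_6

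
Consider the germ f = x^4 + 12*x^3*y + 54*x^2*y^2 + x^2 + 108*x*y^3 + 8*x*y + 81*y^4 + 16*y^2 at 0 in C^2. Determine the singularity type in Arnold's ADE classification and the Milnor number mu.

The Hessian of f at 0 is [[2, 8], [8, 32]] with rank 1, so corank 1. A Groebner basis of the Jacobian ideal J(f) in C{x,y} is {y^3, x + 4*y}; counting standard monomials gives mu = 3. Corank 1: A-series; mu = 3 gives A_3.

Type A3, Milnor number mu = 3.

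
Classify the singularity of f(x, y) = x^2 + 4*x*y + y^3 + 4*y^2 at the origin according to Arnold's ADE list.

A_{2}

The Hessian of f at 0 has rank 1. Corank 1: A-series; mu = 2 gives A_2.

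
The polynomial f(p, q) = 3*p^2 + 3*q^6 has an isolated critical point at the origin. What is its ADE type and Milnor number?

Type A5, Milnor number mu = 5.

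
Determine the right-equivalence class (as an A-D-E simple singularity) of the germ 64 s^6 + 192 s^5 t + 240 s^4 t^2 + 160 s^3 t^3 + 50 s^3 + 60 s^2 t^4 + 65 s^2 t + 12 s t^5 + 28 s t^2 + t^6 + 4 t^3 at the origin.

D_{7}

The Hessian of f at 0 is [[0, 0], [0, 0]] with rank 0, so corank 2. A Groebner basis of the Jacobian ideal J(f) in C{s,t} is {-15625*s*t/12 + t^5 - 3125*t^2/6, s*t^2 + 2*t^3/5, s^2 + 9*s*t/10 + t^2/5}; counting standard monomials gives mu = 7. Corank 2; j^3 = (2*s + t)*(5*s + 2*t)^2 has shape L^2 M (L != M), so D-series; mu = 7 gives D_7.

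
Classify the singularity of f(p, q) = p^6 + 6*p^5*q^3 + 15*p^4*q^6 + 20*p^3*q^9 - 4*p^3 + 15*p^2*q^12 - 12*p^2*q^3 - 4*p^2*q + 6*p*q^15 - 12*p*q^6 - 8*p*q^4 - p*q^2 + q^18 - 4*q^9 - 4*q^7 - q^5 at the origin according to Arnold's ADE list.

The Hessian of f at 0 has rank 0. Corank 2; j^3 = -p*(2*p + q)^2 has shape L^2 M (L != M), so D-series; mu = 7 gives D_7.

D7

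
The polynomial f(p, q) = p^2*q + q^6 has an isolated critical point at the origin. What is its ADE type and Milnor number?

Type D_7, Milnor number mu = 7.

The Hessian of f at 0 is [[0, 0], [0, 0]] with rank 0, so corank 2. A Groebner basis of the Jacobian ideal J(f) in C{p,q} is {p^2/6 + q^5, p^3, p*q}; counting standard monomials gives mu = 7. Corank 2; j^3 = p^2*q has shape L^2 M (L != M), so D-series; mu = 7 gives D_7.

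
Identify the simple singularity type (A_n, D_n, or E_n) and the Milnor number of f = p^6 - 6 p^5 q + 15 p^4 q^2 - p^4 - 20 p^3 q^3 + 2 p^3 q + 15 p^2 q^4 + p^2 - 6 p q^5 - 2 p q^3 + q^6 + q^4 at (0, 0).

The Hessian of f at 0 has rank 1. Corank 1: A-series; mu = 3 gives A_3.

Type A3, Milnor number mu = 3.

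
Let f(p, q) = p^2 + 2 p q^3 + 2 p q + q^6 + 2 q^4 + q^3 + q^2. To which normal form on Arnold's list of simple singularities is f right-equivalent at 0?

The Hessian of f at 0 is [[2, 2], [2, 2]] with rank 1, so corank 1. A Groebner basis of the Jacobian ideal J(f) in C{p,q} is {q^2, p + q}; counting standard monomials gives mu = 2. Corank 1: A-series; mu = 2 gives A_2.

A2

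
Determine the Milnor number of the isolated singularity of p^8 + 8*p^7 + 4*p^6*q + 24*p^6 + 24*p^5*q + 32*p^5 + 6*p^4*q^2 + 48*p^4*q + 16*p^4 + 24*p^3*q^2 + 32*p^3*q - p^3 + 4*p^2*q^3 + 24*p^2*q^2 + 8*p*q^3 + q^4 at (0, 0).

6

The Hessian of f at 0 has rank 0. Corank 2; j^3 = -p^3 is a perfect cube, so E-series; the 4-jet and mu = 6 give E_6.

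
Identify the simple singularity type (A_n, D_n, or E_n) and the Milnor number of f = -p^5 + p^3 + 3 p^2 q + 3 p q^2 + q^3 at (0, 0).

The Hessian of f at 0 has rank 0. Corank 2; j^3 = (p + q)^3 is a perfect cube, so E-series; the 5-jet and mu = 8 give E_8.

Type E_8, Milnor number mu = 8.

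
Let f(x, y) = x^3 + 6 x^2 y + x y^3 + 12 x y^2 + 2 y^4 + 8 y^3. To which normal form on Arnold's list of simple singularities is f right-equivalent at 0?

E_7

The Hessian of f at 0 has rank 0. Corank 2; j^3 = (x + 2*y)^3 is a perfect cube, so E-series; the 4-jet and mu = 7 give E_7.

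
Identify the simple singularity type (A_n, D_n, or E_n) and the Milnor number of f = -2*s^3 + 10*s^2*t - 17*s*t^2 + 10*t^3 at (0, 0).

The Hessian of f at 0 has rank 0. Corank 2; j^3 = -(s - 2*t)*(2*s^2 - 6*s*t + 5*t^2) splits into three distinct lines over C (the quadratic factor has nonzero discriminant), so D_4.

Type D_4, Milnor number mu = 4.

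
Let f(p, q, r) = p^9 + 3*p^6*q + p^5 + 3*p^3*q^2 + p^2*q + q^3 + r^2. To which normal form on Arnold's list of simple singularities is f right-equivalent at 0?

The Hessian of f at 0 has rank 1. Corank 2; j^3 = q*(p^2 + q^2) splits into three distinct lines over C (the quadratic factor has nonzero discriminant), so D_4.

D_4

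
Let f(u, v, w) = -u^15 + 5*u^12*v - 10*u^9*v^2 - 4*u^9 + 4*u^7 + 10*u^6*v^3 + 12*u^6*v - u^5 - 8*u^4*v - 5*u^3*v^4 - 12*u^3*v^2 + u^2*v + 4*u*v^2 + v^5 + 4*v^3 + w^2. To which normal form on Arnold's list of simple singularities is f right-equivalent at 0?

The Hessian of f at 0 has rank 1. Corank 2; j^3 = v*(u + 2*v)^2 has shape L^2 M (L != M), so D-series; mu = 6 gives D_6.

D6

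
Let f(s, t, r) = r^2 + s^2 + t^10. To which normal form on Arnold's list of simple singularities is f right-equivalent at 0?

A_{9}

The Hessian of f at 0 has rank 2. Corank 1: A-series; mu = 9 gives A_9.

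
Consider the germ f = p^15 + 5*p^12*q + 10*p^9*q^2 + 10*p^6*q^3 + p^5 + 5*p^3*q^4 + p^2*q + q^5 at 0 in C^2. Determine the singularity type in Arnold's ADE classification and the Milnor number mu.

Type D_6, Milnor number mu = 6.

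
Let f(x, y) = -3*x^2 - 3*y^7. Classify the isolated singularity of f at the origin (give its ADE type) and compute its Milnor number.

The Hessian of f at 0 has rank 1. Corank 1: A-series; mu = 6 gives A_6.

Type A6, Milnor number mu = 6.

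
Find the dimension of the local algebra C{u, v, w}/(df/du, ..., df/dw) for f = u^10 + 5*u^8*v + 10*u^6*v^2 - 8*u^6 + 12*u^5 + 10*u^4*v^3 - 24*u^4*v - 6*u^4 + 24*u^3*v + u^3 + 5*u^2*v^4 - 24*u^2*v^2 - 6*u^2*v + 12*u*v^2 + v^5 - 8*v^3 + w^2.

The Hessian of f at 0 has rank 1. Corank 2; j^3 = (u - 2*v)^3 is a perfect cube, so E-series; the 5-jet and mu = 8 give E_8.

8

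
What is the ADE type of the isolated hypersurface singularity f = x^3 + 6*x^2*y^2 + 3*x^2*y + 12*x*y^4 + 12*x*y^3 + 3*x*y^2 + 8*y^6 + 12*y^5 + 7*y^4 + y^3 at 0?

E_{6}

The Hessian of f at 0 has rank 0. Corank 2; j^3 = (x + y)^3 is a perfect cube, so E-series; the 4-jet and mu = 6 give E_6.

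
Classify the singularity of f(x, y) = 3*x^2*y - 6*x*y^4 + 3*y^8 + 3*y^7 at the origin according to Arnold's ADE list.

D_{9}

The Hessian of f at 0 is [[0, 0], [0, 0]] with rank 0, so corank 2. A Groebner basis of the Jacobian ideal J(f) in C{x,y} is {x^2*y^2, -8*x^2*y - x^2 + x*y^3, -x*y + y^4, x^3}; counting standard monomials gives mu = 9. Corank 2; j^3 = 3*x^2*y has shape L^2 M (L != M), so D-series; mu = 9 gives D_9.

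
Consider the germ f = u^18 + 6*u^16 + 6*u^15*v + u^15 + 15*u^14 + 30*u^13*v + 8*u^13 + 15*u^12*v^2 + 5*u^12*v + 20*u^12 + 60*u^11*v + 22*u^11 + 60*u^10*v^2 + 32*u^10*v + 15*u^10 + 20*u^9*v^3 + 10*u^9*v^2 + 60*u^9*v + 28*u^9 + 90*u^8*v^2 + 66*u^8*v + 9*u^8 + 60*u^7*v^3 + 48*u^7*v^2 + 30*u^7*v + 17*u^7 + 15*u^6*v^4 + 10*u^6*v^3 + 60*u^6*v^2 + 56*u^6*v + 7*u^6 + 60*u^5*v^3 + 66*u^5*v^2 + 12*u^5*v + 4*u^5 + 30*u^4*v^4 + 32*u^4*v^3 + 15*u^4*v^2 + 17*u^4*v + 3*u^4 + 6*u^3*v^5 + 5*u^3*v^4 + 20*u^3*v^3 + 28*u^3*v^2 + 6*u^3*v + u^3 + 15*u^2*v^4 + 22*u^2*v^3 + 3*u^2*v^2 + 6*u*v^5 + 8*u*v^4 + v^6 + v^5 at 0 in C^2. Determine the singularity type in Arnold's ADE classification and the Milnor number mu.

Type E_{8}, Milnor number mu = 8.

The Hessian of f at 0 is [[0, 0], [0, 0]] with rank 0, so corank 2. A Groebner basis of the Jacobian ideal J(f) in C{u,v} is {-u^2/8 + u*v^3 - u*v^2/4, u^2/2 + u*v^2 + v^4, u^3, u^2*v + u^2/4 + u*v^2/2}; counting standard monomials gives mu = 8. Corank 2; j^3 = u^3 is a perfect cube, so E-series; the 5-jet and mu = 8 give E_8.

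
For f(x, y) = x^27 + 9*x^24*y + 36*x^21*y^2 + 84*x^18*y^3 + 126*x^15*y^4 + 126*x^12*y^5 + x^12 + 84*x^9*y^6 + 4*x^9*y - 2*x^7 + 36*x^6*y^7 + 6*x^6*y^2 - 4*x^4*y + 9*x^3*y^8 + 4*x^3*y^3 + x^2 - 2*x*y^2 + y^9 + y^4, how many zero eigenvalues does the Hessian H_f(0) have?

1

The Hessian at 0 is [[2, 0], [0, 0]] of rank 1; hence corank 1.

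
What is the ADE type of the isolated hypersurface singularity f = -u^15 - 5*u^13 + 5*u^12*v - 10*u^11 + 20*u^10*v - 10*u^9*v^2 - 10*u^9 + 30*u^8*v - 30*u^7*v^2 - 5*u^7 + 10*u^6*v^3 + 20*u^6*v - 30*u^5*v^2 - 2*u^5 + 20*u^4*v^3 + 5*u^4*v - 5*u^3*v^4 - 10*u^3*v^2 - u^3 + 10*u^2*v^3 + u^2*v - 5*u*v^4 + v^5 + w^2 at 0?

D_6

The Hessian of f at 0 has rank 1. Corank 2; j^3 = -u^2*(u - v) has shape L^2 M (L != M), so D-series; mu = 6 gives D_6.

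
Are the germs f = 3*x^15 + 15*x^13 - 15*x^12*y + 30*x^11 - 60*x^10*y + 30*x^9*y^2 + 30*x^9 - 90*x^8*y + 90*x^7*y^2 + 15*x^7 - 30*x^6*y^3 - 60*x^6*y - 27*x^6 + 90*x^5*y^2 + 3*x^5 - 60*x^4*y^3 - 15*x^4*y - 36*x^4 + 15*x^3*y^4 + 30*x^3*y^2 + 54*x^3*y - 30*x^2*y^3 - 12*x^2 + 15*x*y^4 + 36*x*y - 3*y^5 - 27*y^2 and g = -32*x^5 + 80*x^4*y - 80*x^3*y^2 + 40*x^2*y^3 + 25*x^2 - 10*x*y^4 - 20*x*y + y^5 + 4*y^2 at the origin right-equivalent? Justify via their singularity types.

Yes.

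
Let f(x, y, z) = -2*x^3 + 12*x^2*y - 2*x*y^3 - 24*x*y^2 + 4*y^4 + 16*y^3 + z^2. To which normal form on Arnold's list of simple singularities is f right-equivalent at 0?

E7

The Hessian of f at 0 has rank 1. Corank 2; j^3 = -2*(x - 2*y)^3 is a perfect cube, so E-series; the 4-jet and mu = 7 give E_7.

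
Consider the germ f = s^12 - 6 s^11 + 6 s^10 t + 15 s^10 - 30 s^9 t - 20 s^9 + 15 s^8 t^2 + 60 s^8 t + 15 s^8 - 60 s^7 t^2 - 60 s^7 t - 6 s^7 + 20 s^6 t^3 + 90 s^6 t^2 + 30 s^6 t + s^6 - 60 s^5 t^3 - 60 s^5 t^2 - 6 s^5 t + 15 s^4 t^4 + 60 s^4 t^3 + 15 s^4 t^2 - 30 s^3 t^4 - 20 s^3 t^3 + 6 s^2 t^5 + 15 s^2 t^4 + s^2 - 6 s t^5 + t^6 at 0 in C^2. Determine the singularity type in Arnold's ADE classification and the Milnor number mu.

The Hessian of f at 0 has rank 1. Corank 1: A-series; mu = 5 gives A_5.

Type A_5, Milnor number mu = 5.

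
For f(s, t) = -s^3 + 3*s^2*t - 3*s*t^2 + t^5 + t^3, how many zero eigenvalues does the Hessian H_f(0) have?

The Hessian at 0 is [[0, 0], [0, 0]] of rank 0; hence corank 2.

2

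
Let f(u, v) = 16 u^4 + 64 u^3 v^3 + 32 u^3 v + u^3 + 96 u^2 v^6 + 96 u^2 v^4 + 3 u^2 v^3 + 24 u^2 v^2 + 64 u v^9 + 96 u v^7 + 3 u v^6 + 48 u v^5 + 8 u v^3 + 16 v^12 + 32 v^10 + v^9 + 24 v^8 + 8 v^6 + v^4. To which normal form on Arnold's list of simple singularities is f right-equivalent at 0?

E_6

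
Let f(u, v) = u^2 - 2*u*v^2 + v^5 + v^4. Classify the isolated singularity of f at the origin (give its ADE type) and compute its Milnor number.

The Hessian of f at 0 has rank 1. Corank 1: A-series; mu = 4 gives A_4.

Type A_4, Milnor number mu = 4.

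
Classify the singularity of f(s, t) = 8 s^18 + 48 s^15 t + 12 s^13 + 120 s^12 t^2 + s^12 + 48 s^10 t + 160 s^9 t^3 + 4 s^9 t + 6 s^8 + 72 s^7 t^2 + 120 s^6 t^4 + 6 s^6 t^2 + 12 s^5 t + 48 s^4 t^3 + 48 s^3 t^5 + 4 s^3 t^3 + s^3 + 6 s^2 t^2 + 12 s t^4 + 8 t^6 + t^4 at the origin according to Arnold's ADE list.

The Hessian of f at 0 has rank 0. Corank 2; j^3 = s^3 is a perfect cube, so E-series; the 4-jet and mu = 6 give E_6.

E_6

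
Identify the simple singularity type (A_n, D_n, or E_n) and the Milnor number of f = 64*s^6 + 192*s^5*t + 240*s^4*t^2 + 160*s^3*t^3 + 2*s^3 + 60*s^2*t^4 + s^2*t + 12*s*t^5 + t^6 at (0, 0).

The Hessian of f at 0 is [[0, 0], [0, 0]] with rank 0, so corank 2. A Groebner basis of the Jacobian ideal J(f) in C{s,t} is {-s*t/12 + t^5, s*t^2, s^2 + s*t/2}; counting standard monomials gives mu = 7. Corank 2; j^3 = s^2*(2*s + t) has shape L^2 M (L != M), so D-series; mu = 7 gives D_7.

Type D_{7}, Milnor number mu = 7.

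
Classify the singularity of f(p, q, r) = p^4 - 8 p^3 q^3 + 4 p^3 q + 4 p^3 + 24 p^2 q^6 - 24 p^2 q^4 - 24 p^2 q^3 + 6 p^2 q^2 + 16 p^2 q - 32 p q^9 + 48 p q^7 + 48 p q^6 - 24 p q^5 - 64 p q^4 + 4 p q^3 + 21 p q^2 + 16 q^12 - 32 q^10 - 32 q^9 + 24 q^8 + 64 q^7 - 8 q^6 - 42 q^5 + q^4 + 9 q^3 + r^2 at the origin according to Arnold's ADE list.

The Hessian of f at 0 has rank 1. Corank 2; j^3 = (p + q)*(2*p + 3*q)^2 has shape L^2 M (L != M), so D-series; mu = 5 gives D_5.

D5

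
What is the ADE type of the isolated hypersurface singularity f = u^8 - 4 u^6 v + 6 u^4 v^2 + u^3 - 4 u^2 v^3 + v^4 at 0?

E6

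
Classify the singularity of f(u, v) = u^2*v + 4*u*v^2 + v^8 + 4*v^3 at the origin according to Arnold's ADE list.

The Hessian of f at 0 has rank 0. Corank 2; j^3 = v*(u + 2*v)^2 has shape L^2 M (L != M), so D-series; mu = 9 gives D_9.

D9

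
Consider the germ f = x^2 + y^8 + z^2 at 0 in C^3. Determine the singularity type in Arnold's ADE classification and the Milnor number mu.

Type A_{7}, Milnor number mu = 7.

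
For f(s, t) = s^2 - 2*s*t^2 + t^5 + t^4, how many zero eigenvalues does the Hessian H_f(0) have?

1

Hessian at 0 has rank 1.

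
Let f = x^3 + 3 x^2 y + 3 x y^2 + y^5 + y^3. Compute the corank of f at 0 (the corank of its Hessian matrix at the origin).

The Hessian at 0 is [[0, 0], [0, 0]] of rank 0; hence corank 2.

2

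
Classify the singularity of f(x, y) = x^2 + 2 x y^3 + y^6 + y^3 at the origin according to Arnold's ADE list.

A2

The Hessian of f at 0 has rank 1. Corank 1: A-series; mu = 2 gives A_2.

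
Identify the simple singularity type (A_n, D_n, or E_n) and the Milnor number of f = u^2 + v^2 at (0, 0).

The Hessian of f at 0 has rank 2. Corank 0: nondegenerate Morse point, so A_1.

Type A_1, Milnor number mu = 1.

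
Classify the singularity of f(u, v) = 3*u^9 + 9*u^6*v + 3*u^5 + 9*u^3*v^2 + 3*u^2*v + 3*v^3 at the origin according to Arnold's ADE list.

The Hessian of f at 0 is [[0, 0], [0, 0]] with rank 0, so corank 2. A Groebner basis of the Jacobian ideal J(f) in C{u,v} is {v^3, u^2 + 3*v^2, u*v}; counting standard monomials gives mu = 4. Corank 2; j^3 = 3*v*(u^2 + v^2) splits into three distinct lines over C (the quadratic factor has nonzero discriminant), so D_4.

D4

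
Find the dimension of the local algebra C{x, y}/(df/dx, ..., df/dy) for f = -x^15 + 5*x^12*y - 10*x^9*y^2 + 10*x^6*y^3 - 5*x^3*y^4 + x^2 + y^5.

The Hessian of f at 0 has rank 1. Corank 1: A-series; mu = 4 gives A_4.

4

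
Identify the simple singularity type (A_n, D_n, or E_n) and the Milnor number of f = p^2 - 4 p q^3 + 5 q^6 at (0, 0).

Type A_{5}, Milnor number mu = 5.

The Hessian of f at 0 has rank 1. Corank 1: A-series; mu = 5 gives A_5.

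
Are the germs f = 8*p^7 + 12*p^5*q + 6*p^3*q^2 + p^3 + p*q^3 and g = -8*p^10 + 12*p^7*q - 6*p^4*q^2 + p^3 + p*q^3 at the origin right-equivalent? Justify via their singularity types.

Yes.

The Hessian of f at 0 is [[0, 0], [0, 0]] with rank 0, so corank 2. A Groebner basis of the Jacobian ideal J(f) in C{p,q} is {p^3, p*q^2, 3*p^2 + q^3}; counting standard monomials gives mu = 7. Corank 2; j^3 = p^3 is a perfect cube, so E-series; the 4-jet and mu = 7 give E_7. The Hessian of g at 0 is [[0, 0], [0, 0]] with rank 0, so corank 2. A Groebner basis of the Jacobian ideal J(g) in C{p,q} is {p^3, p*q^2, 3*p^2 + q^3}; counting standard monomials gives mu = 7. Corank 2; j^3 = p^3 is a perfect cube, so E-series; the 4-jet and mu = 7 give E_7. Both have type E_7, hence right-equivalent.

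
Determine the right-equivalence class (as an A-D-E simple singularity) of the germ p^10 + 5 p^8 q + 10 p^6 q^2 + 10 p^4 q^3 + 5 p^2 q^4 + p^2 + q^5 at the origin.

A_4

The Hessian of f at 0 has rank 1. Corank 1: A-series; mu = 4 gives A_4.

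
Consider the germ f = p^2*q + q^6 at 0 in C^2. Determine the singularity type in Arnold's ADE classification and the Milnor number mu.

Type D_7, Milnor number mu = 7.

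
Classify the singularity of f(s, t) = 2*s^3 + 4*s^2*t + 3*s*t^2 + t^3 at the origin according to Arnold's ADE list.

D_{4}

The Hessian of f at 0 has rank 0. Corank 2; j^3 = (s + t)*(2*s^2 + 2*s*t + t^2) splits into three distinct lines over C (the quadratic factor has nonzero discriminant), so D_4.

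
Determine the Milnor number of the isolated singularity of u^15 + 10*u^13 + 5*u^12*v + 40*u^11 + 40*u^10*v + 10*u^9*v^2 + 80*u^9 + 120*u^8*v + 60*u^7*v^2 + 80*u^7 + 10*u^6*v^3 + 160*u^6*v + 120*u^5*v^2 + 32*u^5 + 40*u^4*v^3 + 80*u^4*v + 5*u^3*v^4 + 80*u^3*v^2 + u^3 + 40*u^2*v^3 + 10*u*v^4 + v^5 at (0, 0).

8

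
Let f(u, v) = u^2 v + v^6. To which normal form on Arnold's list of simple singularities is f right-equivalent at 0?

D_7

The Hessian of f at 0 has rank 0. Corank 2; j^3 = u^2*v has shape L^2 M (L != M), so D-series; mu = 7 gives D_7.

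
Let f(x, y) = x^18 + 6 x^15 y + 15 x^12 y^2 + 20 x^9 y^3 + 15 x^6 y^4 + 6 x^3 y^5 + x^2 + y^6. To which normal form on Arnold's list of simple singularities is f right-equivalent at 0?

A_5

The Hessian of f at 0 has rank 1. Corank 1: A-series; mu = 5 gives A_5.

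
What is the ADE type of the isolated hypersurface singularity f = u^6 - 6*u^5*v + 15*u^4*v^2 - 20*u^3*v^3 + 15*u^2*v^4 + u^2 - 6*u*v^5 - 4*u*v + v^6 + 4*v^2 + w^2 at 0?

A_5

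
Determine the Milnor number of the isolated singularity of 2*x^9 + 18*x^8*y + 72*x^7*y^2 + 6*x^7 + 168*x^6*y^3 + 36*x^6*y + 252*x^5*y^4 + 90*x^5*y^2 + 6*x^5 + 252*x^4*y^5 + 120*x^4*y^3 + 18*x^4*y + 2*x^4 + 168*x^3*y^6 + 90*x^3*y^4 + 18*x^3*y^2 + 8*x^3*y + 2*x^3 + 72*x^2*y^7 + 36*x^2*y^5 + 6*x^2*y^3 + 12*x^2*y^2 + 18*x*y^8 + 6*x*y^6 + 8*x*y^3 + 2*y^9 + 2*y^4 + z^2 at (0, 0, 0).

The Hessian of f at 0 is [[0, 0, 0], [0, 0, 0], [0, 0, 2]] with rank 1, so corank 2. A Groebner basis of the Jacobian ideal J(f) in C{x,y,z} is {y^4, x*y^2 + y^3/3, x^2, z}; counting standard monomials gives mu = 6. Corank 2; j^3 = 2*x^3 is a perfect cube, so E-series; the 4-jet and mu = 6 give E_6.

6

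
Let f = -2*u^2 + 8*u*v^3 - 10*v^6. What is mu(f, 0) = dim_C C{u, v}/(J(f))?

The Hessian of f at 0 has rank 1. Corank 1: A-series; mu = 5 gives A_5.

5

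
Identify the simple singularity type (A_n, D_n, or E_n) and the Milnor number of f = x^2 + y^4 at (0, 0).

The Hessian of f at 0 is [[2, 0], [0, 0]] with rank 1, so corank 1. A Groebner basis of the Jacobian ideal J(f) in C{x,y} is {y^3, x}; counting standard monomials gives mu = 3. Corank 1: A-series; mu = 3 gives A_3.

Type A_{3}, Milnor number mu = 3.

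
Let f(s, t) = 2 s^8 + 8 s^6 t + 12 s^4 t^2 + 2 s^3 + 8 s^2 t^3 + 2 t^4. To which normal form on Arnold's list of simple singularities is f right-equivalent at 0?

The Hessian of f at 0 has rank 0. Corank 2; j^3 = 2*s^3 is a perfect cube, so E-series; the 4-jet and mu = 6 give E_6.

E_6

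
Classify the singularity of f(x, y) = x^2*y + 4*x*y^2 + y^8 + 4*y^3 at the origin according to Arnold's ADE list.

D_{9}

The Hessian of f at 0 has rank 0. Corank 2; j^3 = y*(x + 2*y)^2 has shape L^2 M (L != M), so D-series; mu = 9 gives D_9.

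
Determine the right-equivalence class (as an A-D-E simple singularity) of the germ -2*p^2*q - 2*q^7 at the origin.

D8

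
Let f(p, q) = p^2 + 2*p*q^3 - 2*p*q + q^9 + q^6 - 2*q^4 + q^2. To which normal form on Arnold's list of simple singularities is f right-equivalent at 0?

A_8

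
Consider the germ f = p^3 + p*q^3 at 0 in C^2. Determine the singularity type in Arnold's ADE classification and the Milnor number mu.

Type E7, Milnor number mu = 7.

The Hessian of f at 0 has rank 0. Corank 2; j^3 = p^3 is a perfect cube, so E-series; the 4-jet and mu = 7 give E_7.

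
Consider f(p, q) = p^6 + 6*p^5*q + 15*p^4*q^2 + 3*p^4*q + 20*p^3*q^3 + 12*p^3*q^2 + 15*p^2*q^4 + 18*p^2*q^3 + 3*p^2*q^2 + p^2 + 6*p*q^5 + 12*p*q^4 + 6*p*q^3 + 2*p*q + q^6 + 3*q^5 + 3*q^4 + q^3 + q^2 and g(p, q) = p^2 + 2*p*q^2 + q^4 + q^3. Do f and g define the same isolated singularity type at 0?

The Hessian of f at 0 is [[2, 2], [2, 2]] with rank 1, so corank 1. A Groebner basis of the Jacobian ideal J(f) in C{p,q} is {q^2, p + q}; counting standard monomials gives mu = 2. Corank 1: A-series; mu = 2 gives A_2. The Hessian of g at 0 is [[2, 0], [0, 0]] with rank 1, so corank 1. A Groebner basis of the Jacobian ideal J(g) in C{p,q} is {q^2, p}; counting standard monomials gives mu = 2. Corank 1: A-series; mu = 2 gives A_2. Both have type A_2, hence right-equivalent.

Yes.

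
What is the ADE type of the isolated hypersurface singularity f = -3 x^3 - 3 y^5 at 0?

E_8

The Hessian of f at 0 is [[0, 0], [0, 0]] with rank 0, so corank 2. A Groebner basis of the Jacobian ideal J(f) in C{x,y} is {y^4, x^2}; counting standard monomials gives mu = 8. Corank 2; j^3 = -3*x^3 is a perfect cube, so E-series; the 5-jet and mu = 8 give E_8.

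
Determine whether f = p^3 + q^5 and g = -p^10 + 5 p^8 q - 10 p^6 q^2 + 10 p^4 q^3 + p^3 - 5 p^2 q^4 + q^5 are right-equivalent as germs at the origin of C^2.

The Hessian of f at 0 has rank 0. Corank 2; j^3 = p^3 is a perfect cube, so E-series; the 5-jet and mu = 8 give E_8. The Hessian of g at 0 has rank 0. Corank 2; j^3 = p^3 is a perfect cube, so E-series; the 5-jet and mu = 8 give E_8. Both have type E_8, hence right-equivalent.

Yes.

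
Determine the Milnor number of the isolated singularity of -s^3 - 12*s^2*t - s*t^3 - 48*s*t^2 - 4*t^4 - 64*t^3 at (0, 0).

The Hessian of f at 0 has rank 0. Corank 2; j^3 = -(s + 4*t)^3 is a perfect cube, so E-series; the 4-jet and mu = 7 give E_7.

7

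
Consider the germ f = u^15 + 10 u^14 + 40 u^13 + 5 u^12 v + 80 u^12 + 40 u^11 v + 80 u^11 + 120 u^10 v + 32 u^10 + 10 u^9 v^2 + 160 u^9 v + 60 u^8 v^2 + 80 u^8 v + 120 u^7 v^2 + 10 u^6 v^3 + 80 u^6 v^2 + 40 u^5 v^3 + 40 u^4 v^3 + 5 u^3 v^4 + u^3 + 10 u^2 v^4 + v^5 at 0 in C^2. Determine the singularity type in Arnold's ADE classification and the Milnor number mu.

Type E_8, Milnor number mu = 8.

The Hessian of f at 0 is [[0, 0], [0, 0]] with rank 0, so corank 2. A Groebner basis of the Jacobian ideal J(f) in C{u,v} is {v^4, u^2}; counting standard monomials gives mu = 8. Corank 2; j^3 = u^3 is a perfect cube, so E-series; the 5-jet and mu = 8 give E_8.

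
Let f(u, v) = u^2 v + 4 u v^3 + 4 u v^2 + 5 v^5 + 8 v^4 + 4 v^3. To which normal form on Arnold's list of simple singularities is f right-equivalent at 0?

D_{6}

The Hessian of f at 0 has rank 0. Corank 2; j^3 = v*(u + 2*v)^2 has shape L^2 M (L != M), so D-series; mu = 6 gives D_6.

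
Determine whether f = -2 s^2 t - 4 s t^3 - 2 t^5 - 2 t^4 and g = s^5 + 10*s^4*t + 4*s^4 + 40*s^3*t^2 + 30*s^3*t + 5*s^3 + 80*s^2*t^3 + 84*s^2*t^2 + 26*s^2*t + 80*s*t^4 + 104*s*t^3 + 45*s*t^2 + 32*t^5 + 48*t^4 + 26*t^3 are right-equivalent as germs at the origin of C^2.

No.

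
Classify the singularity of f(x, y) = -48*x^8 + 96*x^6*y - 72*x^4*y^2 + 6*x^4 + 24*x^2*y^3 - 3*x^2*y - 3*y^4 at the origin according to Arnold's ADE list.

D_5

The Hessian of f at 0 has rank 0. Corank 2; j^3 = -3*x^2*y has shape L^2 M (L != M), so D-series; mu = 5 gives D_5.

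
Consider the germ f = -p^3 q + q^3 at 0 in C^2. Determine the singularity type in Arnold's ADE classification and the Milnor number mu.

Type E7, Milnor number mu = 7.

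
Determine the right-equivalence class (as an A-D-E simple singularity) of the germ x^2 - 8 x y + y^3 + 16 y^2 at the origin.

A_{2}

The Hessian of f at 0 is [[2, -8], [-8, 32]] with rank 1, so corank 1. A Groebner basis of the Jacobian ideal J(f) in C{x,y} is {y^2, x - 4*y}; counting standard monomials gives mu = 2. Corank 1: A-series; mu = 2 gives A_2.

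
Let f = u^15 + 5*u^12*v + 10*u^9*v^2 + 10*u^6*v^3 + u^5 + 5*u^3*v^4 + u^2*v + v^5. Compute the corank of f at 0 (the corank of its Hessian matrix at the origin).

2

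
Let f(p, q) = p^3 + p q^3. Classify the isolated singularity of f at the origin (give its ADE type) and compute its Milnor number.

Type E_7, Milnor number mu = 7.

The Hessian of f at 0 is [[0, 0], [0, 0]] with rank 0, so corank 2. A Groebner basis of the Jacobian ideal J(f) in C{p,q} is {p^3, p*q^2, 3*p^2 + q^3}; counting standard monomials gives mu = 7. Corank 2; j^3 = p^3 is a perfect cube, so E-series; the 4-jet and mu = 7 give E_7.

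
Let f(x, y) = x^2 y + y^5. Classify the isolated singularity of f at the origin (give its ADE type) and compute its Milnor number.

Type D6, Milnor number mu = 6.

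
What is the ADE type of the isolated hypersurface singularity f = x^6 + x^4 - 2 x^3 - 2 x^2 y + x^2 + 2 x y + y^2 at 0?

A_5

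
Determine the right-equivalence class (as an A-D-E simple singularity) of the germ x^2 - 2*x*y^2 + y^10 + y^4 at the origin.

A_{9}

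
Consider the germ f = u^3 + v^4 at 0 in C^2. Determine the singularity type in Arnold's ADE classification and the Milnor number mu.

Type E_6, Milnor number mu = 6.

The Hessian of f at 0 is [[0, 0], [0, 0]] with rank 0, so corank 2. A Groebner basis of the Jacobian ideal J(f) in C{u,v} is {v^3, u^2}; counting standard monomials gives mu = 6. Corank 2; j^3 = u^3 is a perfect cube, so E-series; the 4-jet and mu = 6 give E_6.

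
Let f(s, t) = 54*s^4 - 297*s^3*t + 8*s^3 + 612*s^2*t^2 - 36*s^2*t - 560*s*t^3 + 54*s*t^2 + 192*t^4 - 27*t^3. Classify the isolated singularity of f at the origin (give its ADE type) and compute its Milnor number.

The Hessian of f at 0 has rank 0. Corank 2; j^3 = (2*s - 3*t)^3 is a perfect cube, so E-series; the 4-jet and mu = 7 give E_7.

Type E_{7}, Milnor number mu = 7.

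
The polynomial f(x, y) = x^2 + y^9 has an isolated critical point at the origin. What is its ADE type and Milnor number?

Type A8, Milnor number mu = 8.

The Hessian of f at 0 has rank 1. Corank 1: A-series; mu = 8 gives A_8.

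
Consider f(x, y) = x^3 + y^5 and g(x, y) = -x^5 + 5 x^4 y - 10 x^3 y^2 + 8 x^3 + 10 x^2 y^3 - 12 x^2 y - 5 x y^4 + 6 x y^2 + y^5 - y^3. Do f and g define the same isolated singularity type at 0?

The Hessian of f at 0 is [[0, 0], [0, 0]] with rank 0, so corank 2. A Groebner basis of the Jacobian ideal J(f) in C{x,y} is {y^4, x^2}; counting standard monomials gives mu = 8. Corank 2; j^3 = x^3 is a perfect cube, so E-series; the 5-jet and mu = 8 give E_8. The Hessian of g at 0 is [[0, 0], [0, 0]] with rank 0, so corank 2. A Groebner basis of the Jacobian ideal J(g) in C{x,y} is {y^5, x*y^3 - 5*y^4/8, x^2 - x*y + y^2/4}; counting standard monomials gives mu = 8. Corank 2; j^3 = (2*x - y)^3 is a perfect cube, so E-series; the 5-jet and mu = 8 give E_8. Both have type E_8, hence right-equivalent.

Yes.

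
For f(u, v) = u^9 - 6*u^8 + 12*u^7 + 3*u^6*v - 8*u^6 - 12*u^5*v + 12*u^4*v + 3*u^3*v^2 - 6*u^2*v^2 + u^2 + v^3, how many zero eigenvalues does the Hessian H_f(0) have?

1

The Hessian at 0 is [[2, 0], [0, 0]] of rank 1; hence corank 1.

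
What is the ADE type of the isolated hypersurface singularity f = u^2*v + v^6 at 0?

D_7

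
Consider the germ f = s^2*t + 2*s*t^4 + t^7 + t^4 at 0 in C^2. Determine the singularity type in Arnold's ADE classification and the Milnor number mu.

The Hessian of f at 0 has rank 0. Corank 2; j^3 = s^2*t has shape L^2 M (L != M), so D-series; mu = 5 gives D_5.

Type D5, Milnor number mu = 5.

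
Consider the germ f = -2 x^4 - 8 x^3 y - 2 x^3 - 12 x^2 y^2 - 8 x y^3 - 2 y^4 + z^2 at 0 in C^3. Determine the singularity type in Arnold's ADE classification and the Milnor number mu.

The Hessian of f at 0 is [[0, 0, 0], [0, 0, 0], [0, 0, 2]] with rank 1, so corank 2. A Groebner basis of the Jacobian ideal J(f) in C{x,y,z} is {y^4, x*y^2 + y^3/3, x^2, z}; counting standard monomials gives mu = 6. Corank 2; j^3 = -2*x^3 is a perfect cube, so E-series; the 4-jet and mu = 6 give E_6.

Type E6, Milnor number mu = 6.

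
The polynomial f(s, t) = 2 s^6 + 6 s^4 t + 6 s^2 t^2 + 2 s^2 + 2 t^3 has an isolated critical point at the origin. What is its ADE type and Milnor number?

The Hessian of f at 0 is [[4, 0], [0, 0]] with rank 1, so corank 1. A Groebner basis of the Jacobian ideal J(f) in C{s,t} is {t^2, s}; counting standard monomials gives mu = 2. Corank 1: A-series; mu = 2 gives A_2.

Type A2, Milnor number mu = 2.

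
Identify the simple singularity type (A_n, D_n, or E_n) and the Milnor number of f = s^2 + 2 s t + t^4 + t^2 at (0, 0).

Type A_{3}, Milnor number mu = 3.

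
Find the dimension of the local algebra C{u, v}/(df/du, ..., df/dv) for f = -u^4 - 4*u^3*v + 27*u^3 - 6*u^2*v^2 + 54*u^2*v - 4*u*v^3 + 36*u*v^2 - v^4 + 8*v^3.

6

The Hessian of f at 0 has rank 0. Corank 2; j^3 = (3*u + 2*v)^3 is a perfect cube, so E-series; the 4-jet and mu = 6 give E_6.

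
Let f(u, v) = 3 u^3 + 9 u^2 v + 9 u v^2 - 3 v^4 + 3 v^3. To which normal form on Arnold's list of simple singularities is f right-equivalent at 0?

E_{6}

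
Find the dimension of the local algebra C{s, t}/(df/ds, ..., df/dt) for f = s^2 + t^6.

The Hessian of f at 0 is [[2, 0], [0, 0]] with rank 1, so corank 1. A Groebner basis of the Jacobian ideal J(f) in C{s,t} is {t^5, s}; counting standard monomials gives mu = 5. Corank 1: A-series; mu = 5 gives A_5.

5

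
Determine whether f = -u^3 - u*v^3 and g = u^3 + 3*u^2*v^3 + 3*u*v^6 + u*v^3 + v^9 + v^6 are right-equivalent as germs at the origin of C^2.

Yes.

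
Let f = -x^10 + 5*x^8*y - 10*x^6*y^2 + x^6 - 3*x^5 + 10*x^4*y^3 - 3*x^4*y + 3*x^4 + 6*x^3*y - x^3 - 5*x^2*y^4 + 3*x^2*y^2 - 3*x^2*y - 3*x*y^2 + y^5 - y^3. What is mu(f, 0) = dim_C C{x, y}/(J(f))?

8

The Hessian of f at 0 is [[0, 0], [0, 0]] with rank 0, so corank 2. A Groebner basis of the Jacobian ideal J(f) in C{x,y} is {x^2/4 + x*y^3 - x*y^2/2 + x*y/2 - y^3/2 + y^2/4, y^4, x^3 - 3*x^2/2 - 3*x*y + y^3 - 3*y^2/2, x^2*y + x^2/2 + x*y^2 + x*y + y^2/2}; counting standard monomials gives mu = 8. Corank 2; j^3 = -(x + y)^3 is a perfect cube, so E-series; the 5-jet and mu = 8 give E_8.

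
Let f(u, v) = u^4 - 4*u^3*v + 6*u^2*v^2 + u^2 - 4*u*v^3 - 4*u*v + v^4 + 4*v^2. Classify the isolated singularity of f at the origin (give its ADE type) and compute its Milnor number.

The Hessian of f at 0 has rank 1. Corank 1: A-series; mu = 3 gives A_3.

Type A3, Milnor number mu = 3.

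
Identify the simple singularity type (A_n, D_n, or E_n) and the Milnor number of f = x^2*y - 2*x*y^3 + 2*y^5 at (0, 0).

Type D_6, Milnor number mu = 6.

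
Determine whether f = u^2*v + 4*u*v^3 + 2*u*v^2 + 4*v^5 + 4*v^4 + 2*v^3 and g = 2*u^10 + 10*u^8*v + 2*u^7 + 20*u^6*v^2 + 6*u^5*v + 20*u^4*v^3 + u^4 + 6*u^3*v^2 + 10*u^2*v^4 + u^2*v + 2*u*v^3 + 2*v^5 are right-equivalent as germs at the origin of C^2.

No.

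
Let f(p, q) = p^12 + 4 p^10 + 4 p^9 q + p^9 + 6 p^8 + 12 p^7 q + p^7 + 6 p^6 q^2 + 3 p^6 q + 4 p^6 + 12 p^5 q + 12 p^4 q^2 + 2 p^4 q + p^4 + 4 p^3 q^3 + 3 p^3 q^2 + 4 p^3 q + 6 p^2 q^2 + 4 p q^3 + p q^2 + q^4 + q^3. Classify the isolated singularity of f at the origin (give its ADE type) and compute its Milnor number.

The Hessian of f at 0 has rank 0. Corank 2; j^3 = q^2*(p + q) has shape L^2 M (L != M), so D-series; mu = 5 gives D_5.

Type D5, Milnor number mu = 5.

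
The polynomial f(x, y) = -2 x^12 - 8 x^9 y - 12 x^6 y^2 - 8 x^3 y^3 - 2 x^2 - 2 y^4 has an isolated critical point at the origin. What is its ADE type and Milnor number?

The Hessian of f at 0 has rank 1. Corank 1: A-series; mu = 3 gives A_3.

Type A3, Milnor number mu = 3.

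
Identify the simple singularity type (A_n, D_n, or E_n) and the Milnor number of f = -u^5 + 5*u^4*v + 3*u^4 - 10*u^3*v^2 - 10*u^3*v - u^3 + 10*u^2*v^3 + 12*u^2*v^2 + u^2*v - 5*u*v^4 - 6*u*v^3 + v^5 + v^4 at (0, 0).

The Hessian of f at 0 is [[0, 0], [0, 0]] with rank 0, so corank 2. A Groebner basis of the Jacobian ideal J(f) in C{u,v} is {u*v^2, u*v/3 + v^3, u^2 - 4*u*v/3}; counting standard monomials gives mu = 5. Corank 2; j^3 = -u^2*(u - v) has shape L^2 M (L != M), so D-series; mu = 5 gives D_5.

Type D5, Milnor number mu = 5.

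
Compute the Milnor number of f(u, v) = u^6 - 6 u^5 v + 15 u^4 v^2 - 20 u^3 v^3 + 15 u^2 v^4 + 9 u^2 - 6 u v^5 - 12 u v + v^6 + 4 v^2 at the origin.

The Hessian of f at 0 has rank 1. Corank 1: A-series; mu = 5 gives A_5.

5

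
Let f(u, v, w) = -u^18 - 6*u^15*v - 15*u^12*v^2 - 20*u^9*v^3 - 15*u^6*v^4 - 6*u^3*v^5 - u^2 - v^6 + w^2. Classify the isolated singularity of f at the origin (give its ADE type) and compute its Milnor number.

Type A5, Milnor number mu = 5.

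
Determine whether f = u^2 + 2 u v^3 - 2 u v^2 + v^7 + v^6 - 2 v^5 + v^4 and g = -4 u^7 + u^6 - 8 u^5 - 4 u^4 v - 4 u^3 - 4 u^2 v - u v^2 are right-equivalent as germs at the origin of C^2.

The Hessian of f at 0 is [[2, 0], [0, 0]] with rank 1, so corank 1. A Groebner basis of the Jacobian ideal J(f) in C{u,v} is {u^3, u^2*v + u^2/2 + u*v/2 + u/2 - v^2/2, -u^2/2 + u*v^2 + u*v/2 + u/2 - v^2/2, u + v^3 - v^2}; counting standard monomials gives mu = 6. Corank 1: A-series; mu = 6 gives A_6. The Hessian of g at 0 is [[0, 0], [0, 0]] with rank 0, so corank 2. A Groebner basis of the Jacobian ideal J(g) in C{u,v} is {16*u^2 + 8*u*v + v^4, u^3 + 2*u^2 + 2*u*v + v^3/8 + v^2/2, u^2*v - 8*u^2/3 - 8*u*v/3 - v^3/4 - 2*v^2/3, 8*u^2/3 + u*v^2 + 8*u*v/3 + v^3/2 + 2*v^2/3}; counting standard monomials gives mu = 7. Corank 2; j^3 = -u*(2*u + v)^2 has shape L^2 M (L != M), so D-series; mu = 7 gives D_7. f is A_6 but g is D_7, hence not right-equivalent.

No.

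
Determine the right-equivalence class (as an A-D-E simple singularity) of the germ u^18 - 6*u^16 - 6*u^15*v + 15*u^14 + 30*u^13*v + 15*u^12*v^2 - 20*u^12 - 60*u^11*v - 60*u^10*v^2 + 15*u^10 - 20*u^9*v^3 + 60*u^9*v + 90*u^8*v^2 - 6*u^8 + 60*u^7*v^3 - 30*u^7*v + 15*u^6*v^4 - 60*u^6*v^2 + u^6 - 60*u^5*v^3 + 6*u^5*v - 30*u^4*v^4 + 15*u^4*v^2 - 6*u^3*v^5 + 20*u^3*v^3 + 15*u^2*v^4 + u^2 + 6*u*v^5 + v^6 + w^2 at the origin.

A5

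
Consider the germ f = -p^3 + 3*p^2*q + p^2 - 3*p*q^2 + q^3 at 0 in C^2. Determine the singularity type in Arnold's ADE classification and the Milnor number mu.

Type A_2, Milnor number mu = 2.

The Hessian of f at 0 has rank 1. Corank 1: A-series; mu = 2 gives A_2.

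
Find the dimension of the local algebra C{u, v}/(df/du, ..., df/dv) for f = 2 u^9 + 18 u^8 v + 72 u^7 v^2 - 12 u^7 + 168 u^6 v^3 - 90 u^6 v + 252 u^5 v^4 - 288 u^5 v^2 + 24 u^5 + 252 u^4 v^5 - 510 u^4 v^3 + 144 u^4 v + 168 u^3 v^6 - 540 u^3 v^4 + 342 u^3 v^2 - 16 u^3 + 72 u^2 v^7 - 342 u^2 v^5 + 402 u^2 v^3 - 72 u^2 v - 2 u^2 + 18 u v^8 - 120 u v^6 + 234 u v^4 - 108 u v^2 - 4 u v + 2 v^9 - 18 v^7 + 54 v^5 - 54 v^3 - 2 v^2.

2

The Hessian of f at 0 is [[-4, -4], [-4, -4]] with rank 1, so corank 1. A Groebner basis of the Jacobian ideal J(f) in C{u,v} is {v^2, u + v}; counting standard monomials gives mu = 2. Corank 1: A-series; mu = 2 gives A_2.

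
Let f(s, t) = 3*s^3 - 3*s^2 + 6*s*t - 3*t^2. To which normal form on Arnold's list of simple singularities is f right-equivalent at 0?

A2

The Hessian of f at 0 is [[-6, 6], [6, -6]] with rank 1, so corank 1. A Groebner basis of the Jacobian ideal J(f) in C{s,t} is {t^2, s - t}; counting standard monomials gives mu = 2. Corank 1: A-series; mu = 2 gives A_2.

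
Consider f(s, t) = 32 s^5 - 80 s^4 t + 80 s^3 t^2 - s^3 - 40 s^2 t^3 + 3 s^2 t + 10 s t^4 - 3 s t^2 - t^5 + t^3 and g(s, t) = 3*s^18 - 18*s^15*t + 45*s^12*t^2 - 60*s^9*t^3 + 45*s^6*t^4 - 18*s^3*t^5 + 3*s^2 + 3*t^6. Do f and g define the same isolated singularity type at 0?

The Hessian of f at 0 is [[0, 0], [0, 0]] with rank 0, so corank 2. A Groebner basis of the Jacobian ideal J(f) in C{s,t} is {t^5, s*t^3 - 7*t^4/8, s^2 - 2*s*t + t^2}; counting standard monomials gives mu = 8. Corank 2; j^3 = -(s - t)^3 is a perfect cube, so E-series; the 5-jet and mu = 8 give E_8. The Hessian of g at 0 is [[6, 0], [0, 0]] with rank 1, so corank 1. A Groebner basis of the Jacobian ideal J(g) in C{s,t} is {t^5, s}; counting standard monomials gives mu = 5. Corank 1: A-series; mu = 5 gives A_5. f is E_8 but g is A_5, hence not right-equivalent.

No.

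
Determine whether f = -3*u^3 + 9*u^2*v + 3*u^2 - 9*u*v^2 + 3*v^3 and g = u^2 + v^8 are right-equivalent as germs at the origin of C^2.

The Hessian of f at 0 has rank 1. Corank 1: A-series; mu = 2 gives A_2. The Hessian of g at 0 has rank 1. Corank 1: A-series; mu = 7 gives A_7. f is A_2 but g is A_7, hence not right-equivalent.

No.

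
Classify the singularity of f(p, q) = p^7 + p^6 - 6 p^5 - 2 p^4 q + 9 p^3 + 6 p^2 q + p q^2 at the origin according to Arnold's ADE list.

D_7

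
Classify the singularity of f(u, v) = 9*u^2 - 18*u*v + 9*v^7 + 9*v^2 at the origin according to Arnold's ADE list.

A_{6}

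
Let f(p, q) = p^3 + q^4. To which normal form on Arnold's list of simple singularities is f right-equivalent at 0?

The Hessian of f at 0 has rank 0. Corank 2; j^3 = p^3 is a perfect cube, so E-series; the 4-jet and mu = 6 give E_6.

E6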